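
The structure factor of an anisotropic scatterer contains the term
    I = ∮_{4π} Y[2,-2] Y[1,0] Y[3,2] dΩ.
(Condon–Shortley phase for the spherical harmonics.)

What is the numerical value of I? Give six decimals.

0.184674

Rules hold: Σm=0, L=6 even, 1≤3≤3.
N = 5·3·7 = 105
Δ = 0!·4!·2!/7! = 1/105
Racah Σ t=0..0: t=0:+1/4 = 1/4
⇒ 3j(2 1 3; 0 0 0)² = 3/35, sgn -1
Racah Σ t=0..0: t=0:+1/24 = 1/24
⇒ 3j(2 1 3; -2 0 2)² = 1/21, sgn -1
4πI² = N·(3j₀)²·(3jₘ)² = 3/7
I = +1·√(0.428571/4π) = 0.18467439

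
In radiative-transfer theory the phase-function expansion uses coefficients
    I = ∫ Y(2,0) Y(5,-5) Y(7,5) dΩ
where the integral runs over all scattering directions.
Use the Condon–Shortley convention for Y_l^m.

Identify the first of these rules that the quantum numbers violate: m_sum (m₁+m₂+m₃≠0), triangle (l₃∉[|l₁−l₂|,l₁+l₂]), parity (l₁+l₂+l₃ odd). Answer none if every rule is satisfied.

azimuthal sum: 0 − 5 + 5 = 0  ✓
3 ≤ 7 ≤ 7 (triangle on l)  ✓
L = 2 + 5 + 7 = 14 (even)  ✓

none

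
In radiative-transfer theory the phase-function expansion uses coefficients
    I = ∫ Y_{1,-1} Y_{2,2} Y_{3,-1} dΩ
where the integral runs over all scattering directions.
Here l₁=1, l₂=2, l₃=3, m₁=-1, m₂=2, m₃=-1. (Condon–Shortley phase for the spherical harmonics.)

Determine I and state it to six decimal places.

-0.082589

Rules hold: Σm=0, L=6 even, 1≤3≤3.
N = 3·5·7 = 105
Δ = 0!·2!·4!/7! = 1/105
Racah Σ t=0..0: t=0:+1/4 = 1/4
⇒ 3j(1 2 3; 0 0 0)² = 3/35, sgn -1
Racah Σ t=0..0: t=0:+1/48 = 1/48
⇒ 3j(1 2 3; -1 2 -1)² = 1/105, sgn +1
4πI² = N·(3j₀)²·(3jₘ)² = 3/35
I = -1·√(0.0857143/4π) = -0.08258890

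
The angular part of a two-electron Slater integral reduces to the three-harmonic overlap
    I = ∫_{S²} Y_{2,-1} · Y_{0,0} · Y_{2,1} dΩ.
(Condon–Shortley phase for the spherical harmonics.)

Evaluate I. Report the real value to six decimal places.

-0.282095

Checks pass: Σm=0; 4 even; l₃=2∈[2,2].
(2·2+1)(2·0+1)(2·2+1) = 25
Δ: 0! 4! 0! / 5! → 1/5
sum: t=0:+1/4 = 1/4
3j²(2 0 2; 0 0 0) = Δ·Π!·Σ² = 1/5  (sign +1)
sum: t=0:+1/6 = 1/6
3j²(2 0 2; -1 0 1) = Δ·Π!·Σ² = 1/5  (sign -1)
combine: 4πI² = 25·1/5·1/5 = 1/1
take √, sign -1: I = -0.28209479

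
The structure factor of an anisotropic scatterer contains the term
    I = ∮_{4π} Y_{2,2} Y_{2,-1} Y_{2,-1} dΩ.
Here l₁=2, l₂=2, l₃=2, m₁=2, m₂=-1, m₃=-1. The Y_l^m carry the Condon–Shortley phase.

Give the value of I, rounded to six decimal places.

Rules hold: Σm=0, L=6 even, 0≤2≤4.
N = 5·5·5 = 125
Δ = 2!·2!·2!/7! = 1/630
Racah Σ t=0..2: t=0:+1/8 t=1:−1/1 t=2:+1/8 = -3/4
⇒ 3j(2 2 2; 0 0 0)² = 2/35, sgn -1
Racah Σ t=0..0: t=0:+1/4 = 1/4
⇒ 3j(2 2 2; 2 -1 -1)² = 3/35, sgn -1
4πI² = N·(3j₀)²·(3jₘ)² = 30/49
I = +1·√(0.612245/4π) = 0.22072812

0.220728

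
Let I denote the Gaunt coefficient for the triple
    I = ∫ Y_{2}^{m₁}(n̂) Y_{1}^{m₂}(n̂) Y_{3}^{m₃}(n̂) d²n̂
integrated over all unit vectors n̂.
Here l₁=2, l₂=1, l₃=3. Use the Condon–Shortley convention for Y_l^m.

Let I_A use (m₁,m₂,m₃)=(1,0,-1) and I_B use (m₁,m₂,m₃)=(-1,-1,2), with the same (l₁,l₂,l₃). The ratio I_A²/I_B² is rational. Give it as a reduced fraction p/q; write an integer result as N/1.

l's match ⇒ only the (l;m) 3-j factors differ between A and B.
A: triangle coeff Δ(2,1,3) = 1/105; Σ_t [0,0]: t=0:+1/6 = 1/6; (3j)²=8/105 [(2 1 3; 1 0 -1)], sign=+1
B: triangle coeff Δ(2,1,3) = 1/105; Σ_t [0,0]: t=0:+1/12 = 1/12; (3j)²=2/21 [(2 1 3; -1 -1 2)], sign=-1
I_A²/I_B² = (8/105)/(2/21) = 4/5

4/5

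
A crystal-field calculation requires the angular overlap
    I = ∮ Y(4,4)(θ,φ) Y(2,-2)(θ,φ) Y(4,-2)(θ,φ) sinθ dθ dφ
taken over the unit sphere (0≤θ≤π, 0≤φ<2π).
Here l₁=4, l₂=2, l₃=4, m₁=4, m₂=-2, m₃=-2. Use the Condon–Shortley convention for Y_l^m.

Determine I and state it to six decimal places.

-0.106180

Checks pass: Σm=0; 10 even; l₃=4∈[2,6].
(2·4+1)(2·2+1)(2·4+1) = 405
Δ: 2! 6! 2! / 11! → 1/13860
sum: t=0:+1/192 t=1:−1/36 t=2:+1/192 = -5/288
3j²(4 2 4; 0 0 0) = Δ·Π!·Σ² = 20/693  (sign -1)
sum: t=0:+1/2880 = 1/2880
3j²(4 2 4; 4 -2 -2) = Δ·Π!·Σ² = 2/165  (sign +1)
combine: 4πI² = 405·20/693·2/165 = 120/847
take √, sign -1: I = -0.10618031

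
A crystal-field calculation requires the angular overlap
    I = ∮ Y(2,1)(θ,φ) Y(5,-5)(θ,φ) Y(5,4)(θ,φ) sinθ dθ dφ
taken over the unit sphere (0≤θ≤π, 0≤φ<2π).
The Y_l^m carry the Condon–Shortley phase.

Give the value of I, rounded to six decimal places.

m-sum 0 ✓  L=12 even ✓  3≤5≤7 ✓
Π(2lᵢ+1) = 5×11×11 = 605
triangle coeff Δ(2,5,5) = 1/38610
Σ_t [0,2]: t=0:+1/2880 t=1:−1/576 t=2:+1/2880 = -1/960
(3j)²=10/429 [(2 5 5; 0 0 0)], sign=+1
Σ_t [0,0]: t=0:+1/80640 = 1/80640
(3j)²=9/286 [(2 5 5; 1 -5 4)], sign=-1
⇒ 4πI² = 75/169
I = (-1)√(75/169/(4π)) = -0.18792404

-0.187924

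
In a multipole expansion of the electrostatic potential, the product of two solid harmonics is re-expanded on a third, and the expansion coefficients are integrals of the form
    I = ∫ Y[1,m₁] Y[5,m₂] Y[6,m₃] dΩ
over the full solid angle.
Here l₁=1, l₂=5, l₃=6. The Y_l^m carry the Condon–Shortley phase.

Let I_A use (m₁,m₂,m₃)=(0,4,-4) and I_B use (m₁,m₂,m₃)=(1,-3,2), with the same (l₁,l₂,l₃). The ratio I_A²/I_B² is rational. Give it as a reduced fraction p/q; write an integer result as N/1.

10/3

Shared (l₁,l₂,l₃)=(1,5,6): N and (l;000)² cancel in I_A²/I_B².
A: Δ = 0!·2!·10!/13! = 1/858; Racah Σ t=0..0: t=0:+1/362880 = 1/362880; ⇒ 3j(1 5 6; 0 4 -4)² = 10/429, sgn +1
B: Δ = 0!·2!·10!/13! = 1/858; Racah Σ t=0..0: t=0:+1/161280 = 1/161280; ⇒ 3j(1 5 6; 1 -3 2)² = 1/143, sgn +1
I_A²/I_B² = (10/429)/(1/143) = 10/3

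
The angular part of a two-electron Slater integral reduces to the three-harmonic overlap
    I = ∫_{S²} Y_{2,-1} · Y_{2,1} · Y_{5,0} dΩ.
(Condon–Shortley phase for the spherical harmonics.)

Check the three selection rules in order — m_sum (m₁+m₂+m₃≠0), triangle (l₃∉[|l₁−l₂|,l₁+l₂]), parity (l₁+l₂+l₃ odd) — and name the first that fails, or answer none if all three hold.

triangle

azimuthal sum: -1 + 1 + 0 = 0  ✓
0 ≤ 5 ≤ 4 (triangle on l)  ✗
L = 2 + 2 + 5 = 9 (odd)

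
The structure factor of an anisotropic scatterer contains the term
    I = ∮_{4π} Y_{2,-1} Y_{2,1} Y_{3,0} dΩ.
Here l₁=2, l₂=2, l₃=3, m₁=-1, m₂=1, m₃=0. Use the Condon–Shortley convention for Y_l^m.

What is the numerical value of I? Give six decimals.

L=7 odd ⇒ parity kills the (l;000) factor ⇒ I = 0

0.000000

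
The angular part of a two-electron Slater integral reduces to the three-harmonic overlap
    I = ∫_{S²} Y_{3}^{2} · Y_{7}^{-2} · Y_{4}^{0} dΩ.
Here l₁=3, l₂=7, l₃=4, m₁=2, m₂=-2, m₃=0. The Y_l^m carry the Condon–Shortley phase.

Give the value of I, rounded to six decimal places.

Checks pass: Σm=0; 14 even; l₃=4∈[4,10].
(2·3+1)(2·7+1)(2·4+1) = 945
Δ: 6! 0! 8! / 15! → 1/45045
sum: t=3:−1/20736 = -1/20736
3j²(3 7 4; 0 0 0) = Δ·Π!·Σ² = 35/1287  (sign -1)
sum: t=1:−1/69120 = -1/69120
3j²(3 7 4; 2 -2 0) = Δ·Π!·Σ² = 2/143  (sign -1)
combine: 4πI² = 945·35/1287·2/143 = 7350/20449
take √, sign +1: I = 0.16912301

0.169123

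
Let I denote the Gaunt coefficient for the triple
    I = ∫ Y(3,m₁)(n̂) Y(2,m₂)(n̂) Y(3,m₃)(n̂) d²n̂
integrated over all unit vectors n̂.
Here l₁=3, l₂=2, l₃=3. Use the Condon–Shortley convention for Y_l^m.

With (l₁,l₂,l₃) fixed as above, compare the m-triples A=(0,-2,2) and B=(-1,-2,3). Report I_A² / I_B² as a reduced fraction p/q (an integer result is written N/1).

2/1

Same 3,2,3: normalisation and zero-m 3j drop out of the ratio.
A: Δ: 2! 4! 2! / 9! → 1/3780; sum: t=0:+1/24 = 1/24; 3j²(3 2 3; 0 -2 2) = Δ·Π!·Σ² = 1/21  (sign -1)
B: Δ: 2! 4! 2! / 9! → 1/3780; sum: t=0:+1/96 = 1/96; 3j²(3 2 3; -1 -2 3) = Δ·Π!·Σ² = 1/42  (sign +1)
I_A²/I_B² = (1/21)/(1/42) = 2/1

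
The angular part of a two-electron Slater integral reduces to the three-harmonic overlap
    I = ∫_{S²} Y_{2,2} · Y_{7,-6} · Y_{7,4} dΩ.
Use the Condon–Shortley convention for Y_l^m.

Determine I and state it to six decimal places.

Rules hold: Σm=0, L=16 even, 5≤7≤9.
N = 5·15·15 = 1125
Δ = 2!·2!·12!/17! = 1/185640
Racah Σ t=0..2: t=0:+1/2419200 t=1:−1/518400 t=2:+1/2419200 = -1/907200
⇒ 3j(2 7 7; 0 0 0)² = 56/3315, sgn +1
Racah Σ t=0..0: t=0:+1/159667200 = 1/159667200
⇒ 3j(2 7 7; 2 -6 4)² = 9/1190, sgn -1
4πI² = N·(3j₀)²·(3jₘ)² = 540/3757
I = -1·√(0.143732/4π) = -0.10694768

-0.106948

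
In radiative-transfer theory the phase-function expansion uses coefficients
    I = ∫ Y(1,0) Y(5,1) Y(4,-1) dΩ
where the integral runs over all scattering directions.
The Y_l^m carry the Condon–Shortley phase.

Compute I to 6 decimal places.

m-sum 0 ✓  L=10 even ✓  4≤4≤6 ✓
Π(2lᵢ+1) = 3×11×9 = 297
triangle coeff Δ(1,5,4) = 1/495
Σ_t [1,1]: t=1:−1/576 = -1/576
(3j)²=5/99 [(1 5 4; 0 0 0)], sign=-1
Σ_t [1,1]: t=1:−1/720 = -1/720
(3j)²=8/165 [(1 5 4; 0 1 -1)], sign=+1
⇒ 4πI² = 8/11
I = (-1)√(8/11/(4π)) = -0.24057125

-0.240571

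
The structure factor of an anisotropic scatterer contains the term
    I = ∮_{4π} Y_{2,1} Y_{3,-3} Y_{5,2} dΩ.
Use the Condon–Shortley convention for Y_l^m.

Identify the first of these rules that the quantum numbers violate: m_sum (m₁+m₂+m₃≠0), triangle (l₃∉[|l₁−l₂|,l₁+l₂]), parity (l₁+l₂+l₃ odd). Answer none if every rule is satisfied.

none

azimuthal sum: 1 − 3 + 2 = 0  ✓
1 ≤ 5 ≤ 5 (triangle on l)  ✓
L = 2 + 3 + 5 = 10 (even)  ✓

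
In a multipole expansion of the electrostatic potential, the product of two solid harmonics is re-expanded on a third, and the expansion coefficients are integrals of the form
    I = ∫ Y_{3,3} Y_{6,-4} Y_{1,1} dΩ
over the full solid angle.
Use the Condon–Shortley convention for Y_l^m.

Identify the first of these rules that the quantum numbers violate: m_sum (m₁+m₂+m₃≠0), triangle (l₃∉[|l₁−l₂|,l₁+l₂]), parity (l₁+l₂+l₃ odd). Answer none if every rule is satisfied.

azimuthal sum: 3 − 4 + 1 = 0  ✓
3 ≤ 1 ≤ 9 (triangle on l)  ✗
L = 3 + 6 + 1 = 10 (even)

triangle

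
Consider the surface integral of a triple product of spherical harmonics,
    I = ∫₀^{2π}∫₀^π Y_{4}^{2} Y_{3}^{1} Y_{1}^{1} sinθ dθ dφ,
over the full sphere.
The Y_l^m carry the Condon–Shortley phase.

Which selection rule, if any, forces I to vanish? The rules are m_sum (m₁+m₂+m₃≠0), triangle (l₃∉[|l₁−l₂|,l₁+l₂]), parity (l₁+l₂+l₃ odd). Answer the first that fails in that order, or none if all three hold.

m_sum

Σmᵢ = 4  ✗
l₃∈[|l₁−l₂|,l₁+l₂]=[1,7], have l₃=1
Σlᵢ = 8 ⇒ even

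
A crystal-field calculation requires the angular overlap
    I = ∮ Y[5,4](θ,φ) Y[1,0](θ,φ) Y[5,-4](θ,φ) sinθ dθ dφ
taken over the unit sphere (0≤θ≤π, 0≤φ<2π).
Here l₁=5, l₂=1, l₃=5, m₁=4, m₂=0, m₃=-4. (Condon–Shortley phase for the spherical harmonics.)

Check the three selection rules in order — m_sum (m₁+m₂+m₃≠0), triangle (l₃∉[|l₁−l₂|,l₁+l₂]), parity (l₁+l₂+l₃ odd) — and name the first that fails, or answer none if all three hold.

parity

Σmᵢ = 0  ✓
l₃∈[|l₁−l₂|,l₁+l₂]=[4,6], have l₃=5  ✓
Σlᵢ = 11 ⇒ odd  ✗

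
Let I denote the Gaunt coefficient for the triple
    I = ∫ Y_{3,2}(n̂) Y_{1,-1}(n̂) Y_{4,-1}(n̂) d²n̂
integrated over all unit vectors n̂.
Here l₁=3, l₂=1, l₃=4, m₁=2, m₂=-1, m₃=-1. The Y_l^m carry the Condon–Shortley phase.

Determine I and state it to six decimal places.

m-sum 0 ✓  L=8 even ✓  2≤4≤4 ✓
Π(2lᵢ+1) = 7×3×9 = 189
triangle coeff Δ(3,1,4) = 1/252
Σ_t [0,0]: t=0:+1/36 = 1/36
(3j)²=4/63 [(3 1 4; 0 0 0)], sign=+1
Σ_t [0,0]: t=0:+1/240 = 1/240
(3j)²=1/84 [(3 1 4; 2 -1 -1)], sign=-1
⇒ 4πI² = 1/7
I = (-1)√(1/7/(4π)) = -0.10662181

-0.106622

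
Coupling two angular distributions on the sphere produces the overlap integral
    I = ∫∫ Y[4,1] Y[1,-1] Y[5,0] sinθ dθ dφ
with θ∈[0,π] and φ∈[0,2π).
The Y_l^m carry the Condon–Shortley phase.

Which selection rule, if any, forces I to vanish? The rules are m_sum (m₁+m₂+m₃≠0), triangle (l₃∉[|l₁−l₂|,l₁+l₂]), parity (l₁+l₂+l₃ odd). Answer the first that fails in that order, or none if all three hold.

none

m₁+m₂+m₃ = 1 − 1 + 0 = 0  ✓
triangle: |4−1|=3 ≤ l₃=5 ≤ 4+1=5  ✓
parity: l₁+l₂+l₃ = 10 is even  ✓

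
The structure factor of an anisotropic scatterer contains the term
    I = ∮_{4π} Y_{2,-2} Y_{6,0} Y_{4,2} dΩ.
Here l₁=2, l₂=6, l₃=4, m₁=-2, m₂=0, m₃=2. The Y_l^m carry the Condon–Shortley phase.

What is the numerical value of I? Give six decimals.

Checks pass: Σm=0; 12 even; l₃=4∈[4,8].
(2·2+1)(2·6+1)(2·4+1) = 585
Δ: 4! 0! 8! / 13! → 1/6435
sum: t=2:+1/2304 = 1/2304
3j²(2 6 4; 0 0 0) = Δ·Π!·Σ² = 5/143  (sign +1)
sum: t=4:+1/34560 = 1/34560
3j²(2 6 4; -2 0 2) = Δ·Π!·Σ² = 1/429  (sign +1)
combine: 4πI² = 585·5/143·1/429 = 75/1573
take √, sign +1: I = 0.06159725

0.061597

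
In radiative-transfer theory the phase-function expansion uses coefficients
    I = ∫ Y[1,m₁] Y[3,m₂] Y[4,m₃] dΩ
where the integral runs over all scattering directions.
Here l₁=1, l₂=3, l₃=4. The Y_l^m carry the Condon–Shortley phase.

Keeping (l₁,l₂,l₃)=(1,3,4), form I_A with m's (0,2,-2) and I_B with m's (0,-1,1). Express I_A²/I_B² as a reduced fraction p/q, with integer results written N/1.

Shared (l₁,l₂,l₃)=(1,3,4): N and (l;000)² cancel in I_A²/I_B².
A: Δ = 0!·2!·6!/9! = 1/252; Racah Σ t=0..0: t=0:+1/120 = 1/120; ⇒ 3j(1 3 4; 0 2 -2)² = 1/21, sgn +1
B: Δ = 0!·2!·6!/9! = 1/252; Racah Σ t=0..0: t=0:+1/48 = 1/48; ⇒ 3j(1 3 4; 0 -1 1)² = 5/84, sgn -1
I_A²/I_B² = (1/21)/(5/84) = 4/5

4/5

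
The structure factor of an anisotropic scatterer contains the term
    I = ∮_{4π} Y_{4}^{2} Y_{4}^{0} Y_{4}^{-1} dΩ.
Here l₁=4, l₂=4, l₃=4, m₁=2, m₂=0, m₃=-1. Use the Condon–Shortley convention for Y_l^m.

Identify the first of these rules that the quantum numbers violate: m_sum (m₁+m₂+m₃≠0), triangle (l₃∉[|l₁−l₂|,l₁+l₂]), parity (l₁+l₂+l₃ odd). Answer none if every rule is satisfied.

m₁+m₂+m₃ = 2 + 0 − 1 = 1  ✗
triangle: |4−4|=0 ≤ l₃=4 ≤ 4+4=8
parity: l₁+l₂+l₃ = 12 is even

m_sum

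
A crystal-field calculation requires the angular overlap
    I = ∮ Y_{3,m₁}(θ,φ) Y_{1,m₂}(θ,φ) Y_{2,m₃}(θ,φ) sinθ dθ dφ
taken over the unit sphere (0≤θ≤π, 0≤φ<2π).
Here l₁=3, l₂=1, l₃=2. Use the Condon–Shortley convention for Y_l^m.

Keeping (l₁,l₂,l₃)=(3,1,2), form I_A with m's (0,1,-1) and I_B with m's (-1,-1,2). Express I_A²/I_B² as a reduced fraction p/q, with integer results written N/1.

Shared (l₁,l₂,l₃)=(3,1,2): N and (l;000)² cancel in I_A²/I_B².
A: Δ = 2!·4!·0!/7! = 1/105; Racah Σ t=2..2: t=2:+1/12 = 1/12; ⇒ 3j(3 1 2; 0 1 -1)² = 1/35, sgn -1
B: Δ = 2!·4!·0!/7! = 1/105; Racah Σ t=0..0: t=0:+1/48 = 1/48; ⇒ 3j(3 1 2; -1 -1 2)² = 1/105, sgn +1
I_A²/I_B² = (1/35)/(1/105) = 3/1

3/1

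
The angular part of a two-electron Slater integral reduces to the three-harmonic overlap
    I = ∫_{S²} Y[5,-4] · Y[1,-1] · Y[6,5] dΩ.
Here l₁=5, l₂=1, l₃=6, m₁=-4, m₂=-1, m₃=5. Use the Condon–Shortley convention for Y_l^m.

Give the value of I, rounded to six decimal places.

-0.303018

Checks pass: Σm=0; 12 even; l₃=6∈[4,6].
(2·5+1)(2·1+1)(2·6+1) = 429
Δ: 0! 10! 2! / 13! → 1/858
sum: t=0:+1/14400 = 1/14400
3j²(5 1 6; 0 0 0) = Δ·Π!·Σ² = 6/143  (sign +1)
sum: t=0:+1/725760 = 1/725760
3j²(5 1 6; -4 -1 5) = Δ·Π!·Σ² = 5/78  (sign -1)
combine: 4πI² = 429·6/143·5/78 = 15/13
take √, sign -1: I = -0.30301841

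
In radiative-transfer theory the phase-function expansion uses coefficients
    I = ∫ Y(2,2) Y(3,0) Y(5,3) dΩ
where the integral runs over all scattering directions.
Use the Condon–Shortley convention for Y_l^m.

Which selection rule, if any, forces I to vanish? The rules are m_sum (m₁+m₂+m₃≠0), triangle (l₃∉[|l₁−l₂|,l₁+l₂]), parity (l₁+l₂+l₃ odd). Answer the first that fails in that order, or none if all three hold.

m_sum

m₁+m₂+m₃ = 2 + 0 + 3 = 5  ✗
triangle: |2−3|=1 ≤ l₃=5 ≤ 2+3=5
parity: l₁+l₂+l₃ = 10 is even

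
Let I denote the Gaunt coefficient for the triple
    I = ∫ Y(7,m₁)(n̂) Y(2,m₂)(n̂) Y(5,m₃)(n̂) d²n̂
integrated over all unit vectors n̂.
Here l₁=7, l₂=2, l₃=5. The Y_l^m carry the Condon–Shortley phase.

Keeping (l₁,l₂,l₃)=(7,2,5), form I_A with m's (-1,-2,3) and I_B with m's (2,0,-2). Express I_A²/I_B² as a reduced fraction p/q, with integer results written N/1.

Same 7,2,5: normalisation and zero-m 3j drop out of the ratio.
A: Δ: 4! 10! 0! / 15! → 1/15015; sum: t=0:+1/1935360 = 1/1935360; 3j²(7 2 5; -1 -2 3) = Δ·Π!·Σ² = 1/1001  (sign +1)
B: Δ: 4! 10! 0! / 15! → 1/15015; sum: t=2:+1/120960 = 1/120960; 3j²(7 2 5; 2 0 -2) = Δ·Π!·Σ² = 24/1001  (sign -1)
I_A²/I_B² = (1/1001)/(24/1001) = 1/24

1/24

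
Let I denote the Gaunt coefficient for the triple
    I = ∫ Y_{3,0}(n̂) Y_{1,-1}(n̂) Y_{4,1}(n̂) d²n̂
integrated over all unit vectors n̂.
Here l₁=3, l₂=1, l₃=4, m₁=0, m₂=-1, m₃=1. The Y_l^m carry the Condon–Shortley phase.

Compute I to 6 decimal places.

m-sum 0 ✓  L=8 even ✓  2≤4≤4 ✓
Π(2lᵢ+1) = 7×3×9 = 189
triangle coeff Δ(3,1,4) = 1/252
Σ_t [0,0]: t=0:+1/36 = 1/36
(3j)²=4/63 [(3 1 4; 0 0 0)], sign=+1
Σ_t [0,0]: t=0:+1/72 = 1/72
(3j)²=5/126 [(3 1 4; 0 -1 1)], sign=-1
⇒ 4πI² = 10/21
I = (-1)√(10/21/(4π)) = -0.19466390

-0.194664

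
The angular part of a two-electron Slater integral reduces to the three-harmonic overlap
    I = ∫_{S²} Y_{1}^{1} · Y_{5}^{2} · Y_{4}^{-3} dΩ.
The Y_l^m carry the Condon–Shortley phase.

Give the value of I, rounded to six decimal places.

m-sum 0 ✓  L=10 even ✓  4≤4≤6 ✓
Π(2lᵢ+1) = 3×11×9 = 297
triangle coeff Δ(1,5,4) = 1/495
Σ_t [1,1]: t=1:−1/576 = -1/576
(3j)²=5/99 [(1 5 4; 0 0 0)], sign=-1
Σ_t [0,0]: t=0:+1/10080 = 1/10080
(3j)²=1/165 [(1 5 4; 1 2 -3)], sign=-1
⇒ 4πI² = 1/11
I = (+1)√(1/11/(4π)) = 0.08505478

0.085055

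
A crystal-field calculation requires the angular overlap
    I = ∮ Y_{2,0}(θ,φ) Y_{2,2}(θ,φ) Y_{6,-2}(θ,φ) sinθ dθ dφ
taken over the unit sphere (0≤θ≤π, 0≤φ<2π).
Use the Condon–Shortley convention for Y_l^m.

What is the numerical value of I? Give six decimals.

triangle: need 0≤l₃≤4, have 6; I=0

0.000000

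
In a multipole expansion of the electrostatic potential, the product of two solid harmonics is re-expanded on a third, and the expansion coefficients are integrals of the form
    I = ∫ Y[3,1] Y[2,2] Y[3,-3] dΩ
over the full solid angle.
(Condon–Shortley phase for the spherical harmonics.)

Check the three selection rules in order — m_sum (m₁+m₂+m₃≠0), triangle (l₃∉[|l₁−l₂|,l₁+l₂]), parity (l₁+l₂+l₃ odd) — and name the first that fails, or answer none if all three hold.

none

m₁+m₂+m₃ = 1 + 2 − 3 = 0  ✓
triangle: |3−2|=1 ≤ l₃=3 ≤ 3+2=5  ✓
parity: l₁+l₂+l₃ = 8 is even  ✓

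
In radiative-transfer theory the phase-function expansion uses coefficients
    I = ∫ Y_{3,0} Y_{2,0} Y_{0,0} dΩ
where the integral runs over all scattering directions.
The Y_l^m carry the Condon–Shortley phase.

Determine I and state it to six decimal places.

0.000000

l₃=0 ∉ [1,5] — triangle fails ⇒ I = 0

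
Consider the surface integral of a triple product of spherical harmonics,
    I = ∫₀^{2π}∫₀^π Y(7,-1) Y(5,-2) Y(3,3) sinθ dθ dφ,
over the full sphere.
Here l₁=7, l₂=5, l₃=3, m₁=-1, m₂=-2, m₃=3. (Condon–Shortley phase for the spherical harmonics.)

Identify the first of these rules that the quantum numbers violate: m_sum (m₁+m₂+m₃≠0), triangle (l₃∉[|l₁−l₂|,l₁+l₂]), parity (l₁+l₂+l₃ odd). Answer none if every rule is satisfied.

parity

azimuthal sum: -1 − 2 + 3 = 0  ✓
2 ≤ 3 ≤ 12 (triangle on l)  ✓
L = 7 + 5 + 3 = 15 (odd)  ✗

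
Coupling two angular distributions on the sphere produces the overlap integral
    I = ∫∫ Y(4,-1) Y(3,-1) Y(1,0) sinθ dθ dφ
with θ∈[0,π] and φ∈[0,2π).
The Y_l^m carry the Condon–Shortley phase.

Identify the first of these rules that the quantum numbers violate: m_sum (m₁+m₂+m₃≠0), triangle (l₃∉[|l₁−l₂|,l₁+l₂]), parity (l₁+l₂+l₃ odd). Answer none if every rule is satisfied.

azimuthal sum: -1 − 1 + 0 = -2  ✗
1 ≤ 1 ≤ 7 (triangle on l)
L = 4 + 3 + 1 = 8 (even)

m_sum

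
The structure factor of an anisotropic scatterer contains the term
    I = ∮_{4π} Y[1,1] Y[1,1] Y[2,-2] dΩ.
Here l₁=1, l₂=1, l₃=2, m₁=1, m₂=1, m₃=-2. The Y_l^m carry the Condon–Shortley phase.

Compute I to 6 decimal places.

0.309019

Checks pass: Σm=0; 4 even; l₃=2∈[0,2].
(2·1+1)(2·1+1)(2·2+1) = 45
Δ: 0! 2! 2! / 5! → 1/30
sum: t=0:+1/1 = 1/1
3j²(1 1 2; 0 0 0) = Δ·Π!·Σ² = 2/15  (sign +1)
sum: t=0:+1/4 = 1/4
3j²(1 1 2; 1 1 -2) = Δ·Π!·Σ² = 1/5  (sign +1)
combine: 4πI² = 45·2/15·1/5 = 6/5
take √, sign +1: I = 0.30901936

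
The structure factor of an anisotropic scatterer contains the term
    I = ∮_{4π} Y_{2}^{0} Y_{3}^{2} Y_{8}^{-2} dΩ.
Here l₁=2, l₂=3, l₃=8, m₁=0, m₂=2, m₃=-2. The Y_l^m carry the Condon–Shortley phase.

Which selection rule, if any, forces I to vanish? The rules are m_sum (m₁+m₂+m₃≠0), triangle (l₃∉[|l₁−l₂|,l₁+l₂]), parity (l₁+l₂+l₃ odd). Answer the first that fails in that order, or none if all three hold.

m₁+m₂+m₃ = 0 + 2 − 2 = 0  ✓
triangle: |2−3|=1 ≤ l₃=8 ≤ 2+3=5  ✗
parity: l₁+l₂+l₃ = 13 is odd

triangle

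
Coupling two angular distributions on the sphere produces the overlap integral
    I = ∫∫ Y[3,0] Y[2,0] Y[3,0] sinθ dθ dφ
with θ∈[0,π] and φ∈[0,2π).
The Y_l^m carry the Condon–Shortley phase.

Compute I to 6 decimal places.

0.168209

m-sum 0 ✓  L=8 even ✓  1≤3≤5 ✓
Π(2lᵢ+1) = 7×5×7 = 245
triangle coeff Δ(3,2,3) = 1/3780
Σ_t [0,2]: t=0:+1/24 t=1:−1/4 t=2:+1/24 = -1/6
(3j)²=4/105 [(3 2 3; 0 0 0)], sign=+1
(m-triple is (0,0,0) — same symbol as above.)
⇒ 4πI² = 16/45
I = (+1)√(16/45/(4π)) = 0.16820883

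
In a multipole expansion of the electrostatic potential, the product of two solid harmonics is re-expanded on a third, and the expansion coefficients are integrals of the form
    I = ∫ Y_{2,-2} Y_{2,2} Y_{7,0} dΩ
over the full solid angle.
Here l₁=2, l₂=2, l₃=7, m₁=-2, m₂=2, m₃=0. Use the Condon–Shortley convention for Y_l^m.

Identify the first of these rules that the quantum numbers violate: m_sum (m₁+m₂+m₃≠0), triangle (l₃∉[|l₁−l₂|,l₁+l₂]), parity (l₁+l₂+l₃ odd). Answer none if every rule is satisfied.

triangle

m₁+m₂+m₃ = -2 + 2 + 0 = 0  ✓
triangle: |2−2|=0 ≤ l₃=7 ≤ 2+2=4  ✗
parity: l₁+l₂+l₃ = 11 is odd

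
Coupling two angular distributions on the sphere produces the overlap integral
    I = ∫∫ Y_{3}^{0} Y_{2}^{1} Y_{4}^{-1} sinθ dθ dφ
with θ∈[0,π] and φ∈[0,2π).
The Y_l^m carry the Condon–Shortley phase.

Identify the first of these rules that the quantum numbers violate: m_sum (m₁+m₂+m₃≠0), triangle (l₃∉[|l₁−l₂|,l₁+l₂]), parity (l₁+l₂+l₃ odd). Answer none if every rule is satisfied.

azimuthal sum: 0 + 1 − 1 = 0  ✓
1 ≤ 4 ≤ 5 (triangle on l)  ✓
L = 3 + 2 + 4 = 9 (odd)  ✗

parity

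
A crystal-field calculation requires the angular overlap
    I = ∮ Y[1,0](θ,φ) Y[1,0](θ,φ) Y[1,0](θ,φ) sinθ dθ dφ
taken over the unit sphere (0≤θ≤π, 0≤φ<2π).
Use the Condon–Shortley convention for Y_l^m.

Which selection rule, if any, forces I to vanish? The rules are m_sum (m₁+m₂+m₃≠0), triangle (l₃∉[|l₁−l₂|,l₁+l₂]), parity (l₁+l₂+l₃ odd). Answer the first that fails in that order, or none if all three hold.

azimuthal sum: 0 + 0 + 0 = 0  ✓
0 ≤ 1 ≤ 2 (triangle on l)  ✓
L = 1 + 1 + 1 = 3 (odd)  ✗

parity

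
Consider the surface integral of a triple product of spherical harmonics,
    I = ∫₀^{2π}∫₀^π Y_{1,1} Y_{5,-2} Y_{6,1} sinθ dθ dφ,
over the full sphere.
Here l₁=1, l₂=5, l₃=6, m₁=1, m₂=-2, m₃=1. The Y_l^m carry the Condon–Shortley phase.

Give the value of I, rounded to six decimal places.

m-sum 0 ✓  L=12 even ✓  4≤6≤6 ✓
Π(2lᵢ+1) = 3×11×13 = 429
triangle coeff Δ(1,5,6) = 1/858
Σ_t [0,0]: t=0:+1/14400 = 1/14400
(3j)²=6/143 [(1 5 6; 0 0 0)], sign=+1
Σ_t [0,0]: t=0:+1/60480 = 1/60480
(3j)²=5/429 [(1 5 6; 1 -2 1)], sign=-1
⇒ 4πI² = 30/143
I = (-1)√(30/143/(4π)) = -0.12920749

-0.129207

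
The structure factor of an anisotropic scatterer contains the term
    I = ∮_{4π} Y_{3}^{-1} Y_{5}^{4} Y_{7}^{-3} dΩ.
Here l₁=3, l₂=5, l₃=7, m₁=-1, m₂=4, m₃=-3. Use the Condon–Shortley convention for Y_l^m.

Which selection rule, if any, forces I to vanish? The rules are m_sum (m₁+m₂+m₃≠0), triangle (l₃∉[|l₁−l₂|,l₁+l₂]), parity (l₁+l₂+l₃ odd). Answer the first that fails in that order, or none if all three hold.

parity

m₁+m₂+m₃ = -1 + 4 − 3 = 0  ✓
triangle: |3−5|=2 ≤ l₃=7 ≤ 3+5=8  ✓
parity: l₁+l₂+l₃ = 15 is odd  ✗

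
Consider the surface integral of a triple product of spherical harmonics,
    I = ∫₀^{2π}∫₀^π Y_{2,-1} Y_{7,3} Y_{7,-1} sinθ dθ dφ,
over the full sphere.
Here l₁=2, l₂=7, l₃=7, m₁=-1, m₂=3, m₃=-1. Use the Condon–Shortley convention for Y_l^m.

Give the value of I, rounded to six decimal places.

m-sum = -1 + 3 − 1 = 1 ≠ 0 ⇒ I = 0

0.000000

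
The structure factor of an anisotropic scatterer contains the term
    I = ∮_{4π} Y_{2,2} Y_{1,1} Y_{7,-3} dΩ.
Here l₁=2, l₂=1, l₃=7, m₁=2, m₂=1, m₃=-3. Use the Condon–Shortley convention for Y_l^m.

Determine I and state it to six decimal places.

|2−1|≤7≤2+1 violated ⇒ I = 0

0.000000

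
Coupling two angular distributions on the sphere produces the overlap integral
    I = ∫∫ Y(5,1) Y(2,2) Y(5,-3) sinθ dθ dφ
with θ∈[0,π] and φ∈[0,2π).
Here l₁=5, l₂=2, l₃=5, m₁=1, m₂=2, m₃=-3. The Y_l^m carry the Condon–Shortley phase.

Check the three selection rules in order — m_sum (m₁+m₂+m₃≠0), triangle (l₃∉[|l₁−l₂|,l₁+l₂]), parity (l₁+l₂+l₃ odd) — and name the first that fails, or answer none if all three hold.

azimuthal sum: 1 + 2 − 3 = 0  ✓
3 ≤ 5 ≤ 7 (triangle on l)  ✓
L = 5 + 2 + 5 = 12 (even)  ✓

none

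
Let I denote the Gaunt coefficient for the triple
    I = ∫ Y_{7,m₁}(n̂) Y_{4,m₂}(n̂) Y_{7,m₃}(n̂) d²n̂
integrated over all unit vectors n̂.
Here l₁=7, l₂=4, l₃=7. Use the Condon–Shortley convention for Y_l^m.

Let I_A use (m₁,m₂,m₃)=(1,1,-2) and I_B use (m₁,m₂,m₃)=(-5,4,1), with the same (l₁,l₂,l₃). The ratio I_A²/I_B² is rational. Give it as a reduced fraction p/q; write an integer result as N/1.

1369/1925

Shared (l₁,l₂,l₃)=(7,4,7): N and (l;000)² cancel in I_A²/I_B².
A: Δ = 4!·10!·4!/19! = 1/58198140; Racah Σ t=1..4: t=1:−1/2073600 t=2:+1/414720 t=3:−1/725760 t=4:+1/11612160 = 37/58060800; ⇒ 3j(7 4 7; 1 1 -2)² = 4107/646646, sgn -1
B: Δ = 4!·10!·4!/19! = 1/58198140; Racah Σ t=4..4: t=4:+1/46448640 = 1/46448640; ⇒ 3j(7 4 7; -5 4 1)² = 75/8398, sgn +1
I_A²/I_B² = (4107/646646)/(75/8398) = 1369/1925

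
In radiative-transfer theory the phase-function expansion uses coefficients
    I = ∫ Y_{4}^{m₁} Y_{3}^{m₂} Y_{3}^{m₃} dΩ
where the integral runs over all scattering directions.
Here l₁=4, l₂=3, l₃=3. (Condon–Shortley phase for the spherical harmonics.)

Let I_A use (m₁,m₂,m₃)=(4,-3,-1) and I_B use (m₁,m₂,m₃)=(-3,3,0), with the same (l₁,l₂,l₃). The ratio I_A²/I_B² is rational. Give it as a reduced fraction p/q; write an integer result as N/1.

2/3

Shared (l₁,l₂,l₃)=(4,3,3): N and (l;000)² cancel in I_A²/I_B².
A: Δ = 4!·4!·2!/11! = 1/34650; Racah Σ t=0..0: t=0:+1/1152 = 1/1152; ⇒ 3j(4 3 3; 4 -3 -1)² = 1/33, sgn +1
B: Δ = 4!·4!·2!/11! = 1/34650; Racah Σ t=4..4: t=4:+1/288 = 1/288; ⇒ 3j(4 3 3; -3 3 0)² = 1/22, sgn -1
I_A²/I_B² = (1/33)/(1/22) = 2/3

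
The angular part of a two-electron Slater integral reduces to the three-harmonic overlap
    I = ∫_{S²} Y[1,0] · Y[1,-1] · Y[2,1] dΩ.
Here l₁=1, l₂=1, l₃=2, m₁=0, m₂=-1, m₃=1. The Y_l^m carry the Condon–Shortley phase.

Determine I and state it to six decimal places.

-0.218510

Checks pass: Σm=0; 4 even; l₃=2∈[0,2].
(2·1+1)(2·1+1)(2·2+1) = 45
Δ: 0! 2! 2! / 5! → 1/30
sum: t=0:+1/1 = 1/1
3j²(1 1 2; 0 0 0) = Δ·Π!·Σ² = 2/15  (sign +1)
sum: t=0:+1/2 = 1/2
3j²(1 1 2; 0 -1 1) = Δ·Π!·Σ² = 1/10  (sign -1)
combine: 4πI² = 45·2/15·1/10 = 3/5
take √, sign -1: I = -0.21850969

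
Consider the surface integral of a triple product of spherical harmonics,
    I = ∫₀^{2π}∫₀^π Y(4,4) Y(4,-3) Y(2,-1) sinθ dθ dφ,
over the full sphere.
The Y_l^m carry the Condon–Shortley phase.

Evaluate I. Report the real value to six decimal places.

0.198645

Checks pass: Σm=0; 10 even; l₃=2∈[0,8].
(2·4+1)(2·4+1)(2·2+1) = 405
Δ: 6! 2! 2! / 11! → 1/13860
sum: t=2:+1/192 t=3:−1/36 t=4:+1/192 = -5/288
3j²(4 4 2; 0 0 0) = Δ·Π!·Σ² = 20/693  (sign -1)
sum: t=0:+1/1440 = 1/1440
3j²(4 4 2; 4 -3 -1) = Δ·Π!·Σ² = 7/165  (sign -1)
combine: 4πI² = 405·20/693·7/165 = 60/121
take √, sign +1: I = 0.19864517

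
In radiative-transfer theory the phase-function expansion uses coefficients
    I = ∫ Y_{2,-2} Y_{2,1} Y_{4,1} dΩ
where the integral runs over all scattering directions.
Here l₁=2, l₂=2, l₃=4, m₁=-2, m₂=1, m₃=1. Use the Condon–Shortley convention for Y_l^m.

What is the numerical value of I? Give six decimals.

-0.090112

m-sum 0 ✓  L=8 even ✓  0≤4≤4 ✓
Π(2lᵢ+1) = 5×5×9 = 225
triangle coeff Δ(2,2,4) = 1/630
Σ_t [0,0]: t=0:+1/16 = 1/16
(3j)²=2/35 [(2 2 4; 0 0 0)], sign=+1
Σ_t [0,0]: t=0:+1/144 = 1/144
(3j)²=1/126 [(2 2 4; -2 1 1)], sign=-1
⇒ 4πI² = 5/49
I = (-1)√(5/49/(4π)) = -0.09011188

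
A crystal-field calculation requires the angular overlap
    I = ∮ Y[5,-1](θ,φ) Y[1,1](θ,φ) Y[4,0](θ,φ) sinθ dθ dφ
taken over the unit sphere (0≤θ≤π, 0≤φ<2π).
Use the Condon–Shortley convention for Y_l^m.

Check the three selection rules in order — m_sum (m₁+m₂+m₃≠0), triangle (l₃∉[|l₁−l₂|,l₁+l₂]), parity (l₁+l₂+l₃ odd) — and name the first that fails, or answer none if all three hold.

m₁+m₂+m₃ = -1 + 1 + 0 = 0  ✓
triangle: |5−1|=4 ≤ l₃=4 ≤ 5+1=6  ✓
parity: l₁+l₂+l₃ = 10 is even  ✓

none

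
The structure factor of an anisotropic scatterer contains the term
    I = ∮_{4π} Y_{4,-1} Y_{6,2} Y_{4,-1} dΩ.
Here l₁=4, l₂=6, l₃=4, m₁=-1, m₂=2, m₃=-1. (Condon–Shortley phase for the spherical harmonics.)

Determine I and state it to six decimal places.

0.145766

Rules hold: Σm=0, L=14 even, 2≤4≤10.
N = 9·13·9 = 1053
Δ = 6!·2!·6!/15! = 1/1261260
Racah Σ t=2..4: t=2:+1/4608 t=3:−1/1296 t=4:+1/4608 = -7/20736
⇒ 3j(4 6 4; 0 0 0)² = 20/1287, sgn -1
Racah Σ t=3..5: t=3:−1/8640 t=4:+1/2304 t=5:−1/8640 = 7/34560
⇒ 3j(4 6 4; -1 2 -1)² = 7/429, sgn -1
4πI² = N·(3j₀)²·(3jₘ)² = 420/1573
I = +1·√(0.267006/4π) = 0.14576570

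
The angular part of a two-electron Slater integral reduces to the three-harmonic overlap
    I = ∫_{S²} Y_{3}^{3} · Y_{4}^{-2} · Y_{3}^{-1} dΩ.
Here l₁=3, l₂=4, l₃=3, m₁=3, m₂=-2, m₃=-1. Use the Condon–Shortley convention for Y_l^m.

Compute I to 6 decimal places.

m-sum 0 ✓  L=10 even ✓  1≤3≤7 ✓
Π(2lᵢ+1) = 7×9×7 = 441
triangle coeff Δ(3,4,3) = 1/34650
Σ_t [1,3]: t=1:−1/72 t=2:+1/16 t=3:−1/72 = 5/144
(3j)²=2/77 [(3 4 3; 0 0 0)], sign=-1
Σ_t [0,0]: t=0:+1/192 = 1/192
(3j)²=3/77 [(3 4 3; 3 -2 -1)], sign=+1
⇒ 4πI² = 54/121
I = (-1)√(54/121/(4π)) = -0.18845135

-0.188451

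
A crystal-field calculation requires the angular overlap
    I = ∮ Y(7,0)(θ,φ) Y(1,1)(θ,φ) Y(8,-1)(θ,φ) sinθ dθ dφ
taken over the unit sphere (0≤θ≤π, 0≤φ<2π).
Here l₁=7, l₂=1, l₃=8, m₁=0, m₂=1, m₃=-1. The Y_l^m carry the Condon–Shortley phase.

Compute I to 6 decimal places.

-0.183585

Rules hold: Σm=0, L=16 even, 6≤8≤8.
N = 15·3·17 = 765
Δ = 0!·14!·2!/17! = 1/2040
Racah Σ t=0..0: t=0:+1/25401600 = 1/25401600
⇒ 3j(7 1 8; 0 0 0)² = 8/255, sgn +1
Racah Σ t=0..0: t=0:+1/50803200 = 1/50803200
⇒ 3j(7 1 8; 0 1 -1)² = 3/170, sgn -1
4πI² = N·(3j₀)²·(3jₘ)² = 36/85
I = -1·√(0.423529/4π) = -0.18358486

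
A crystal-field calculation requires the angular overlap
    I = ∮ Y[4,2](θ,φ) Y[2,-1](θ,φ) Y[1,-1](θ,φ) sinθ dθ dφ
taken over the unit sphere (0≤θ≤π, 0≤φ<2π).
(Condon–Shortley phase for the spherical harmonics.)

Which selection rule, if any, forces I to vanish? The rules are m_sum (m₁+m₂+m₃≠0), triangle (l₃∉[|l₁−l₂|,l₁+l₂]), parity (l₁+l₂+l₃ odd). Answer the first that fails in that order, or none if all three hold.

triangle

Σmᵢ = 0  ✓
l₃∈[|l₁−l₂|,l₁+l₂]=[2,6], have l₃=1  ✗
Σlᵢ = 7 ⇒ odd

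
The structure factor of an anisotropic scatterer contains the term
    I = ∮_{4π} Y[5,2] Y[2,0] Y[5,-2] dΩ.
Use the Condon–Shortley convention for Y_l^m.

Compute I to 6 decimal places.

Checks pass: Σm=0; 12 even; l₃=5∈[3,7].
(2·5+1)(2·2+1)(2·5+1) = 605
Δ: 2! 8! 2! / 13! → 1/38610
sum: t=0:+1/2880 t=1:−1/576 t=2:+1/2880 = -1/960
3j²(5 2 5; 0 0 0) = Δ·Π!·Σ² = 10/429  (sign +1)
sum: t=0:+1/2880 t=1:−1/1440 t=2:+1/20160 = -1/3360
3j²(5 2 5; 2 0 -2) = Δ·Π!·Σ² = 6/715  (sign +1)
combine: 4πI² = 605·10/429·6/715 = 20/169
take √, sign +1: I = 0.09704356

0.097044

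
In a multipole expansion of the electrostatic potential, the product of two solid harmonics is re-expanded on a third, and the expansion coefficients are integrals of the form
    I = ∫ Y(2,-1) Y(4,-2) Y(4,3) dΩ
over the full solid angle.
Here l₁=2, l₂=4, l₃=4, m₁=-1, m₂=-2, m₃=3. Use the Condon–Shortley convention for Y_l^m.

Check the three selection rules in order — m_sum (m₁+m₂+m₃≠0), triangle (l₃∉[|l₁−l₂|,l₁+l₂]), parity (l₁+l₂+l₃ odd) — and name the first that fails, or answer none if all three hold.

m₁+m₂+m₃ = -1 − 2 + 3 = 0  ✓
triangle: |2−4|=2 ≤ l₃=4 ≤ 2+4=6  ✓
parity: l₁+l₂+l₃ = 10 is even  ✓

none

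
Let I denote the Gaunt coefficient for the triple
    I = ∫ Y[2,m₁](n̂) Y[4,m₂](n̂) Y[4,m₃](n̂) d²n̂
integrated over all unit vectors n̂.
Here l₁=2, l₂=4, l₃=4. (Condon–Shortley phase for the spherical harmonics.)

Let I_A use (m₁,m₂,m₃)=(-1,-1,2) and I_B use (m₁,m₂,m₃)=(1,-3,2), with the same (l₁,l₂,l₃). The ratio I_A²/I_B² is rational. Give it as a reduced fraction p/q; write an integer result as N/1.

Shared (l₁,l₂,l₃)=(2,4,4): N and (l;000)² cancel in I_A²/I_B².
A: Δ = 2!·2!·6!/11! = 1/13860; Racah Σ t=1..2: t=1:−1/96 t=2:+1/240 = -1/160; ⇒ 3j(2 4 4; -1 -1 2)² = 27/1540, sgn -1
B: Δ = 2!·2!·6!/11! = 1/13860; Racah Σ t=0..1: t=0:+1/240 t=1:−1/1440 = 1/288; ⇒ 3j(2 4 4; 1 -3 2)² = 5/132, sgn +1
I_A²/I_B² = (27/1540)/(5/132) = 81/175

81/175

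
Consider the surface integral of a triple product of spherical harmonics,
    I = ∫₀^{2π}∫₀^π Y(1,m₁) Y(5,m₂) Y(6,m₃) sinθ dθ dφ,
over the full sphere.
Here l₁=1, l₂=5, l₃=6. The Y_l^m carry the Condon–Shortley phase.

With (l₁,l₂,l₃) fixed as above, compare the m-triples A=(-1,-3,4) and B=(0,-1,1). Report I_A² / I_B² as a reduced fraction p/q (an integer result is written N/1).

9/7

Same 1,5,6: normalisation and zero-m 3j drop out of the ratio.
A: Δ: 0! 2! 10! / 13! → 1/858; sum: t=0:+1/161280 = 1/161280; 3j²(1 5 6; -1 -3 4) = Δ·Π!·Σ² = 15/286  (sign +1)
B: Δ: 0! 2! 10! / 13! → 1/858; sum: t=0:+1/17280 = 1/17280; 3j²(1 5 6; 0 -1 1) = Δ·Π!·Σ² = 35/858  (sign -1)
I_A²/I_B² = (15/286)/(35/858) = 9/7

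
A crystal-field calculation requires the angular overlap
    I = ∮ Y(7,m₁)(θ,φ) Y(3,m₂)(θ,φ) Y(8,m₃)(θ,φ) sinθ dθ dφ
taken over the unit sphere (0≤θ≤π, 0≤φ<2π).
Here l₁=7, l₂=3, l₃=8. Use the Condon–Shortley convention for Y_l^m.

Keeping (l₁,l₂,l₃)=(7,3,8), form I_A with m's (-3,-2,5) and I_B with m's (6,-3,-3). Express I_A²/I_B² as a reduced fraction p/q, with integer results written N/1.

176/45

Shared (l₁,l₂,l₃)=(7,3,8): N and (l;000)² cancel in I_A²/I_B².
A: Δ = 2!·12!·4!/19! = 1/5290740; Racah Σ t=0..1: t=0:+1/87091200 t=1:−1/52254720 = -1/130636800; ⇒ 3j(7 3 8; -3 -2 5)² = 88/20349, sgn +1
B: Δ = 2!·12!·4!/19! = 1/5290740; Racah Σ t=0..0: t=0:+1/1916006400 = 1/1916006400; ⇒ 3j(7 3 8; 6 -3 -3)² = 5/4522, sgn -1
I_A²/I_B² = (88/20349)/(5/4522) = 176/45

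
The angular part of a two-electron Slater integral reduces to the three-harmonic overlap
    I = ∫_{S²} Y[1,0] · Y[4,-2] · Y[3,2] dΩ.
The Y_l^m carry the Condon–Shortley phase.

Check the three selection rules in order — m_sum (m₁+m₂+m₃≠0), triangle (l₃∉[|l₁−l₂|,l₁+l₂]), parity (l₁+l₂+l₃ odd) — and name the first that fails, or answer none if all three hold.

m₁+m₂+m₃ = 0 − 2 + 2 = 0  ✓
triangle: |1−4|=3 ≤ l₃=3 ≤ 1+4=5  ✓
parity: l₁+l₂+l₃ = 8 is even  ✓

none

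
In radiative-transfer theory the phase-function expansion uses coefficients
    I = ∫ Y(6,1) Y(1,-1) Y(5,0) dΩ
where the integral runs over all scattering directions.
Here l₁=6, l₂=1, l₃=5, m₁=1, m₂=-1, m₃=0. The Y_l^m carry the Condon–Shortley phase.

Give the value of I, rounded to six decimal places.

Checks pass: Σm=0; 12 even; l₃=5∈[5,7].
(2·6+1)(2·1+1)(2·5+1) = 429
Δ: 2! 10! 0! / 13! → 1/858
sum: t=1:−1/14400 = -1/14400
3j²(6 1 5; 0 0 0) = Δ·Π!·Σ² = 6/143  (sign +1)
sum: t=0:+1/28800 = 1/28800
3j²(6 1 5; 1 -1 0) = Δ·Π!·Σ² = 7/286  (sign -1)
combine: 4πI² = 429·6/143·7/286 = 63/143
take √, sign -1: I = -0.18723944

-0.187239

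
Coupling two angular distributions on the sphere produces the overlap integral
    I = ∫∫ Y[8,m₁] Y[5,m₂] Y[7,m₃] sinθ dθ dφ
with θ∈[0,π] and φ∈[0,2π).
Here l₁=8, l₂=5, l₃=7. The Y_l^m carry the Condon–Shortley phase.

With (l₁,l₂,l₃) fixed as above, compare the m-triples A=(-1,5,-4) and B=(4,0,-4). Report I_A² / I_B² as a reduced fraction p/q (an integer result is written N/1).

l's match ⇒ only the (l;m) 3-j factors differ between A and B.
A: triangle coeff Δ(8,5,7) = 1/814773960; Σ_t [6,6]: t=6:+1/522547200 = 1/522547200; (3j)²=30/4199 [(8 5 7; -1 5 -4)], sign=-1
B: triangle coeff Δ(8,5,7) = 1/814773960; Σ_t [1,4]: t=1:−1/87091200 t=2:+1/23224320 t=3:−1/52254720 t=4:+1/1045094400 = 1/74649600; (3j)²=110/12597 [(8 5 7; 4 0 -4)], sign=-1
I_A²/I_B² = (30/4199)/(110/12597) = 9/11

9/11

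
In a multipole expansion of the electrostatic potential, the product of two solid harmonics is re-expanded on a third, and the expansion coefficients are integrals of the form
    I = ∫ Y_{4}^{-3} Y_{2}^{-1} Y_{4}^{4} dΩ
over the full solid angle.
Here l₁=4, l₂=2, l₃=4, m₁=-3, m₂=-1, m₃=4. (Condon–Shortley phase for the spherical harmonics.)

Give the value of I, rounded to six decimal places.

0.198645

m-sum 0 ✓  L=10 even ✓  2≤4≤6 ✓
Π(2lᵢ+1) = 9×5×9 = 405
triangle coeff Δ(4,2,4) = 1/13860
Σ_t [0,2]: t=0:+1/192 t=1:−1/36 t=2:+1/192 = -5/288
(3j)²=20/693 [(4 2 4; 0 0 0)], sign=-1
Σ_t [1,1]: t=1:−1/1440 = -1/1440
(3j)²=7/165 [(4 2 4; -3 -1 4)], sign=-1
⇒ 4πI² = 60/121
I = (+1)√(60/121/(4π)) = 0.19864517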